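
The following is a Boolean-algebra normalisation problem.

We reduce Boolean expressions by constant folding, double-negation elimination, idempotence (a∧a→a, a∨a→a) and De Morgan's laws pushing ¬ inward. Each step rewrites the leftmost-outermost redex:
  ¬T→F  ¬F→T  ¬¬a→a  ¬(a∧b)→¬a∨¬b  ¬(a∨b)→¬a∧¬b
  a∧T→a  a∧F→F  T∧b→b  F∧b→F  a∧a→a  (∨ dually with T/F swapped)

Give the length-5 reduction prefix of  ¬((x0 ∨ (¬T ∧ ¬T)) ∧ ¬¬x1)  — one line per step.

  start: ¬((x0 ∨ (¬T ∧ ¬T)) ∧ ¬¬x1)
  step 1: ¬(x0 ∨ (¬T ∧ ¬T)) ∨ ¬¬¬x1
  step 2: (¬x0 ∧ ¬(¬T ∧ ¬T)) ∨ ¬¬¬x1
  step 3: (¬x0 ∧ (¬¬T ∨ ¬¬T)) ∨ ¬¬¬x1
  step 4: (¬x0 ∧ ¬¬T) ∨ ¬¬¬x1
  step 5: (¬x0 ∧ T) ∨ ¬¬¬x1

Answer: after 5 steps: (¬x0 ∧ T) ∨ ¬¬¬x1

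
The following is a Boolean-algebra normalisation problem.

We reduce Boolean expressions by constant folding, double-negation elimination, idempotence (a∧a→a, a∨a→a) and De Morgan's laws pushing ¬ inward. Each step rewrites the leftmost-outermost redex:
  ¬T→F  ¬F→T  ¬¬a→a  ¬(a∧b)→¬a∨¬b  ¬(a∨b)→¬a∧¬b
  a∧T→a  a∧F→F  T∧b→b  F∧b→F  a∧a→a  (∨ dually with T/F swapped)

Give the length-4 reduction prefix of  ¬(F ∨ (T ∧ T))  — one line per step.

Answer: after 4 steps: ¬T ∨ ¬T

Working:
  start: ¬(F ∨ (T ∧ T))
  step 1: ¬F ∧ ¬(T ∧ T)
  step 2: T ∧ ¬(T ∧ T)
  step 3: ¬(T ∧ T)
  step 4: ¬T ∨ ¬T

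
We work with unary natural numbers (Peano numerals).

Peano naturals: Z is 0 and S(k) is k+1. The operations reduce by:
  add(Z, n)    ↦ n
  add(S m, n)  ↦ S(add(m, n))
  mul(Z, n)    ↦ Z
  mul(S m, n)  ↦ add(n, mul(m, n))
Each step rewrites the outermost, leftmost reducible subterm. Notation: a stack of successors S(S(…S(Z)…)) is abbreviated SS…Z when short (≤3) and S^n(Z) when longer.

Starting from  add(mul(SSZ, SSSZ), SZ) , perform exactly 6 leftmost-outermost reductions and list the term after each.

  start: add(mul(SSZ, SSSZ), SZ)
  [1] add(add(SSSZ, mul(SZ, SSSZ)), SZ)
  [2] add(S(add(SSZ, mul(SZ, SSSZ))), SZ)
  [3] S(add(add(SSZ, mul(SZ, SSSZ)), SZ))
  [4] S(add(S(add(SZ, mul(SZ, SSSZ))), SZ))
  [5] S(S(add(add(SZ, mul(SZ, SSSZ)), SZ)))
  [6] S(S(add(S(add(Z, mul(SZ, SSSZ))), SZ)))

Answer: after 6 steps: S(S(add(S(add(Z, mul(SZ, SSSZ))), SZ)))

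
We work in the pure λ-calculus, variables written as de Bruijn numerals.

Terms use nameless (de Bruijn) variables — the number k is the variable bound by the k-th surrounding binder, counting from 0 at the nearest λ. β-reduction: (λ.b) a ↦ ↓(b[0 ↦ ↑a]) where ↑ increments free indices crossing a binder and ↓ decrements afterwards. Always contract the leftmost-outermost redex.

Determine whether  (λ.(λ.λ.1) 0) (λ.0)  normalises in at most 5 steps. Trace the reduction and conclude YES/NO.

Answer: YES — reaches normal form λ.λ.0 in 2 ≤ 5 steps

Working:
  start: (λ.(λ.λ.1) 0) (λ.0)
  [1] (λ.λ.1) (λ.0)
  [2] λ.λ.0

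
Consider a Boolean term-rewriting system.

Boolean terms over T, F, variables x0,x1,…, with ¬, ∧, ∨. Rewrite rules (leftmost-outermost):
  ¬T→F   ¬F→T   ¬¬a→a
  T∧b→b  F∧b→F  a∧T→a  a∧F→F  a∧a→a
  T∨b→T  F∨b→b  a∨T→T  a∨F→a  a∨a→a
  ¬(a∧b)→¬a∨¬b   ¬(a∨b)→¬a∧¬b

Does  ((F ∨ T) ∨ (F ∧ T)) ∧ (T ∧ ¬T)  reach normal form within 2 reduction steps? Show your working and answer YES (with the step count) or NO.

Answer: NO — after 2 steps the term is T ∧ (T ∧ ¬T), not yet normal

Reduction:
  start: ((F ∨ T) ∨ (F ∧ T)) ∧ (T ∧ ¬T)
  →1  (T ∨ (F ∧ T)) ∧ (T ∧ ¬T)
  →2  T ∧ (T ∧ ¬T)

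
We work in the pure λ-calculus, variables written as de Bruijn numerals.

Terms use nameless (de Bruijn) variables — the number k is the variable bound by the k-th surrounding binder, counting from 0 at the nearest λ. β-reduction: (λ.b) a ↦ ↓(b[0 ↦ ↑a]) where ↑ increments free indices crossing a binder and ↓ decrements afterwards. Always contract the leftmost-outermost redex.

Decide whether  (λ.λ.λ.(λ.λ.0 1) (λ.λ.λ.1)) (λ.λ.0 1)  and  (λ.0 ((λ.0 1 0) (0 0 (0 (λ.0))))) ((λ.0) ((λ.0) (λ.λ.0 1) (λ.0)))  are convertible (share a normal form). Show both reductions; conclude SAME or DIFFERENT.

Term A:
  start: (λ.λ.λ.(λ.λ.0 1) (λ.λ.λ.1)) (λ.λ.0 1)
  →1  λ.λ.(λ.λ.0 1) (λ.λ.λ.1)
  →2  λ.λ.λ.0 (λ.λ.λ.1)

Term B:
  start: (λ.0 ((λ.0 1 0) (0 0 (0 (λ.0))))) ((λ.0) ((λ.0) (λ.λ.0 1) (λ.0)))
  →1  (λ.0) ((λ.0) (λ.λ.0 1) (λ.0)) ((λ.0 ((λ.0) ((λ.0) (λ.λ.0 1) (λ.0))) 0) ((λ.0) ((λ.0) (λ.λ.0 1) (λ.0)) ((λ.0) ((λ.0) (λ.λ.0 1) (λ.0))) ((λ.0) ((λ.0) (λ.λ.0 1) (λ.0)) (λ.0))))
  →2  (λ.0) (λ.λ.0 1) (λ.0) ((λ.0 ((λ.0) ((λ.0) (λ.λ.0 1) (λ.0))) 0) ((λ.0) ((λ.0) (λ.λ.0 1) (λ.0)) ((λ.0) ((λ.0) (λ.λ.0 1) (λ.0))) ((λ.0) ((λ.0) (λ.λ.0 1) (λ.0)) (λ.0))))
  →3  (λ.λ.0 1) (λ.0) ((λ.0 ((λ.0) ((λ.0) (λ.λ.0 1) (λ.0))) 0) ((λ.0) ((λ.0) (λ.λ.0 1) (λ.0)) ((λ.0) ((λ.0) (λ.λ.0 1) (λ.0))) ((λ.0) ((λ.0) (λ.λ.0 1) (λ.0)) (λ.0))))
  →4  (λ.0 (λ.0)) ((λ.0 ((λ.0) ((λ.0) (λ.λ.0 1) (λ.0))) 0) ((λ.0) ((λ.0) (λ.λ.0 1) (λ.0)) ((λ.0) ((λ.0) (λ.λ.0 1) (λ.0))) ((λ.0) ((λ.0) (λ.λ.0 1) (λ.0)) (λ.0))))
  →5  (λ.0 ((λ.0) ((λ.0) (λ.λ.0 1) (λ.0))) 0) ((λ.0) ((λ.0) (λ.λ.0 1) (λ.0)) ((λ.0) ((λ.0) (λ.λ.0 1) (λ.0))) ((λ.0) ((λ.0) (λ.λ.0 1) (λ.0)) (λ.0))) (λ.0)
  →6  (λ.0) ((λ.0) (λ.λ.0 1) (λ.0)) ((λ.0) ((λ.0) (λ.λ.0 1) (λ.0))) ((λ.0) ((λ.0) (λ.λ.0 1) (λ.0)) (λ.0)) ((λ.0) ((λ.0) (λ.λ.0 1) (λ.0))) ((λ.0) ((λ.0) (λ.λ.0 1) (λ.0)) ((λ.0) ((λ.0) (λ.λ.0 1) (λ.0))) ((λ.0) ((λ.0) (λ.λ.0 1) (λ.0)) (λ.0))) (λ.0)
  →7  (λ.0) (λ.λ.0 1) (λ.0) ((λ.0) ((λ.0) (λ.λ.0 1) (λ.0))) ((λ.0) ((λ.0) (λ.λ.0 1) (λ.0)) (λ.0)) ((λ.0) ((λ.0) (λ.λ.0 1) (λ.0))) ((λ.0) ((λ.0) (λ.λ.0 1) (λ.0)) ((λ.0) ((λ.0) (λ.λ.0 1) (λ.0))) ((λ.0) ((λ.0) (λ.λ.0 1) (λ.0)) (λ.0))) (λ.0)
  →8  (λ.λ.0 1) (λ.0) ((λ.0) ((λ.0) (λ.λ.0 1) (λ.0))) ((λ.0) ((λ.0) (λ.λ.0 1) (λ.0)) (λ.0)) ((λ.0) ((λ.0) (λ.λ.0 1) (λ.0))) ((λ.0) ((λ.0) (λ.λ.0 1) (λ.0)) ((λ.0) ((λ.0) (λ.λ.0 1) (λ.0))) ((λ.0) ((λ.0) (λ.λ.0 1) (λ.0)) (λ.0))) (λ.0)
  →9  (λ.0 (λ.0)) ((λ.0) ((λ.0) (λ.λ.0 1) (λ.0))) ((λ.0) ((λ.0) (λ.λ.0 1) (λ.0)) (λ.0)) ((λ.0) ((λ.0) (λ.λ.0 1) (λ.0))) ((λ.0) ((λ.0) (λ.λ.0 1) (λ.0)) ((λ.0) ((λ.0) (λ.λ.0 1) (λ.0))) ((λ.0) ((λ.0) (λ.λ.0 1) (λ.0)) (λ.0))) (λ.0)
  →10  (λ.0) ((λ.0) (λ.λ.0 1) (λ.0)) (λ.0) ((λ.0) ((λ.0) (λ.λ.0 1) (λ.0)) (λ.0)) ((λ.0) ((λ.0) (λ.λ.0 1) (λ.0))) ((λ.0) ((λ.0) (λ.λ.0 1) (λ.0)) ((λ.0) ((λ.0) (λ.λ.0 1) (λ.0))) ((λ.0) ((λ.0) (λ.λ.0 1) (λ.0)) (λ.0))) (λ.0)
  →11  (λ.0) (λ.λ.0 1) (λ.0) (λ.0) ((λ.0) ((λ.0) (λ.λ.0 1) (λ.0)) (λ.0)) ((λ.0) ((λ.0) (λ.λ.0 1) (λ.0))) ((λ.0) ((λ.0) (λ.λ.0 1) (λ.0)) ((λ.0) ((λ.0) (λ.λ.0 1) (λ.0))) ((λ.0) ((λ.0) (λ.λ.0 1) (λ.0)) (λ.0))) (λ.0)
  →12  (λ.λ.0 1) (λ.0) (λ.0) ((λ.0) ((λ.0) (λ.λ.0 1) (λ.0)) (λ.0)) ((λ.0) ((λ.0) (λ.λ.0 1) (λ.0))) ((λ.0) ((λ.0) (λ.λ.0 1) (λ.0)) ((λ.0) ((λ.0) (λ.λ.0 1) (λ.0))) ((λ.0) ((λ.0) (λ.λ.0 1) (λ.0)) (λ.0))) (λ.0)
  →13  (λ.0 (λ.0)) (λ.0) ((λ.0) ((λ.0) (λ.λ.0 1) (λ.0)) (λ.0)) ((λ.0) ((λ.0) (λ.λ.0 1) (λ.0))) ((λ.0) ((λ.0) (λ.λ.0 1) (λ.0)) ((λ.0) ((λ.0) (λ.λ.0 1) (λ.0))) ((λ.0) ((λ.0) (λ.λ.0 1) (λ.0)) (λ.0))) (λ.0)
  →14  (λ.0) (λ.0) ((λ.0) ((λ.0) (λ.λ.0 1) (λ.0)) (λ.0)) ((λ.0) ((λ.0) (λ.λ.0 1) (λ.0))) ((λ.0) ((λ.0) (λ.λ.0 1) (λ.0)) ((λ.0) ((λ.0) (λ.λ.0 1) (λ.0))) ((λ.0) ((λ.0) (λ.λ.0 1) (λ.0)) (λ.0))) (λ.0)
  →15  (λ.0) ((λ.0) ((λ.0) (λ.λ.0 1) (λ.0)) (λ.0)) ((λ.0) ((λ.0) (λ.λ.0 1) (λ.0))) ((λ.0) ((λ.0) (λ.λ.0 1) (λ.0)) ((λ.0) ((λ.0) (λ.λ.0 1) (λ.0))) ((λ.0) ((λ.0) (λ.λ.0 1) (λ.0)) (λ.0))) (λ.0)
  →16  (λ.0) ((λ.0) (λ.λ.0 1) (λ.0)) (λ.0) ((λ.0) ((λ.0) (λ.λ.0 1) (λ.0))) ((λ.0) ((λ.0) (λ.λ.0 1) (λ.0)) ((λ.0) ((λ.0) (λ.λ.0 1) (λ.0))) ((λ.0) ((λ.0) (λ.λ.0 1) (λ.0)) (λ.0))) (λ.0)
  →17  (λ.0) (λ.λ.0 1) (λ.0) (λ.0) ((λ.0) ((λ.0) (λ.λ.0 1) (λ.0))) ((λ.0) ((λ.0) (λ.λ.0 1) (λ.0)) ((λ.0) ((λ.0) (λ.λ.0 1) (λ.0))) ((λ.0) ((λ.0) (λ.λ.0 1) (λ.0)) (λ.0))) (λ.0)
  →18  (λ.λ.0 1) (λ.0) (λ.0) ((λ.0) ((λ.0) (λ.λ.0 1) (λ.0))) ((λ.0) ((λ.0) (λ.λ.0 1) (λ.0)) ((λ.0) ((λ.0) (λ.λ.0 1) (λ.0))) ((λ.0) ((λ.0) (λ.λ.0 1) (λ.0)) (λ.0))) (λ.0)
  →19  (λ.0 (λ.0)) (λ.0) ((λ.0) ((λ.0) (λ.λ.0 1) (λ.0))) ((λ.0) ((λ.0) (λ.λ.0 1) (λ.0)) ((λ.0) ((λ.0) (λ.λ.0 1) (λ.0))) ((λ.0) ((λ.0) (λ.λ.0 1) (λ.0)) (λ.0))) (λ.0)
  →20  (λ.0) (λ.0) ((λ.0) ((λ.0) (λ.λ.0 1) (λ.0))) ((λ.0) ((λ.0) (λ.λ.0 1) (λ.0)) ((λ.0) ((λ.0) (λ.λ.0 1) (λ.0))) ((λ.0) ((λ.0) (λ.λ.0 1) (λ.0)) (λ.0))) (λ.0)
  →21  (λ.0) ((λ.0) ((λ.0) (λ.λ.0 1) (λ.0))) ((λ.0) ((λ.0) (λ.λ.0 1) (λ.0)) ((λ.0) ((λ.0) (λ.λ.0 1) (λ.0))) ((λ.0) ((λ.0) (λ.λ.0 1) (λ.0)) (λ.0))) (λ.0)
  →22  (λ.0) ((λ.0) (λ.λ.0 1) (λ.0)) ((λ.0) ((λ.0) (λ.λ.0 1) (λ.0)) ((λ.0) ((λ.0) (λ.λ.0 1) (λ.0))) ((λ.0) ((λ.0) (λ.λ.0 1) (λ.0)) (λ.0))) (λ.0)
  →23  (λ.0) (λ.λ.0 1) (λ.0) ((λ.0) ((λ.0) (λ.λ.0 1) (λ.0)) ((λ.0) ((λ.0) (λ.λ.0 1) (λ.0))) ((λ.0) ((λ.0) (λ.λ.0 1) (λ.0)) (λ.0))) (λ.0)
  →24  (λ.λ.0 1) (λ.0) ((λ.0) ((λ.0) (λ.λ.0 1) (λ.0)) ((λ.0) ((λ.0) (λ.λ.0 1) (λ.0))) ((λ.0) ((λ.0) (λ.λ.0 1) (λ.0)) (λ.0))) (λ.0)
  →25  (λ.0 (λ.0)) ((λ.0) ((λ.0) (λ.λ.0 1) (λ.0)) ((λ.0) ((λ.0) (λ.λ.0 1) (λ.0))) ((λ.0) ((λ.0) (λ.λ.0 1) (λ.0)) (λ.0))) (λ.0)
  →26  (λ.0) ((λ.0) (λ.λ.0 1) (λ.0)) ((λ.0) ((λ.0) (λ.λ.0 1) (λ.0))) ((λ.0) ((λ.0) (λ.λ.0 1) (λ.0)) (λ.0)) (λ.0) (λ.0)
  →27  (λ.0) (λ.λ.0 1) (λ.0) ((λ.0) ((λ.0) (λ.λ.0 1) (λ.0))) ((λ.0) ((λ.0) (λ.λ.0 1) (λ.0)) (λ.0)) (λ.0) (λ.0)
  →28  (λ.λ.0 1) (λ.0) ((λ.0) ((λ.0) (λ.λ.0 1) (λ.0))) ((λ.0) ((λ.0) (λ.λ.0 1) (λ.0)) (λ.0)) (λ.0) (λ.0)
  →29  (λ.0 (λ.0)) ((λ.0) ((λ.0) (λ.λ.0 1) (λ.0))) ((λ.0) ((λ.0) (λ.λ.0 1) (λ.0)) (λ.0)) (λ.0) (λ.0)
  →30  (λ.0) ((λ.0) (λ.λ.0 1) (λ.0)) (λ.0) ((λ.0) ((λ.0) (λ.λ.0 1) (λ.0)) (λ.0)) (λ.0) (λ.0)
  →31  (λ.0) (λ.λ.0 1) (λ.0) (λ.0) ((λ.0) ((λ.0) (λ.λ.0 1) (λ.0)) (λ.0)) (λ.0) (λ.0)
  →32  (λ.λ.0 1) (λ.0) (λ.0) ((λ.0) ((λ.0) (λ.λ.0 1) (λ.0)) (λ.0)) (λ.0) (λ.0)
  →33  (λ.0 (λ.0)) (λ.0) ((λ.0) ((λ.0) (λ.λ.0 1) (λ.0)) (λ.0)) (λ.0) (λ.0)
  →34  (λ.0) (λ.0) ((λ.0) ((λ.0) (λ.λ.0 1) (λ.0)) (λ.0)) (λ.0) (λ.0)
  →35  (λ.0) ((λ.0) ((λ.0) (λ.λ.0 1) (λ.0)) (λ.0)) (λ.0) (λ.0)
  →36  (λ.0) ((λ.0) (λ.λ.0 1) (λ.0)) (λ.0) (λ.0) (λ.0)
  →37  (λ.0) (λ.λ.0 1) (λ.0) (λ.0) (λ.0) (λ.0)
  →38  (λ.λ.0 1) (λ.0) (λ.0) (λ.0) (λ.0)
  →39  (λ.0 (λ.0)) (λ.0) (λ.0) (λ.0)
  →40  (λ.0) (λ.0) (λ.0) (λ.0)
  →41  (λ.0) (λ.0) (λ.0)
  →42  (λ.0) (λ.0)
  →43  λ.0

Answer: DIFFERENT — A ⇓ λ.λ.λ.0 (λ.λ.λ.1), B ⇓ λ.0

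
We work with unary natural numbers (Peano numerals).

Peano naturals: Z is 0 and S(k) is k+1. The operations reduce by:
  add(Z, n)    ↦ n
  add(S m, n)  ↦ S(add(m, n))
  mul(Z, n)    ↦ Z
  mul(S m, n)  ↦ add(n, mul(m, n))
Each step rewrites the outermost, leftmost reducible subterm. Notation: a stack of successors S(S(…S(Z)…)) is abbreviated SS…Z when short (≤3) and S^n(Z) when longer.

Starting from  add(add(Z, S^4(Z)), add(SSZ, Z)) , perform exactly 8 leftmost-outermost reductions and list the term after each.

Answer: after 8 steps: S(S(S(S(S(S(add(Z, Z)))))))

Reduction:
  start: add(add(Z, S^4(Z)), add(SSZ, Z))
  [1] add(S^4(Z), add(SSZ, Z))
  [2] S(add(SSSZ, add(SSZ, Z)))
  [3] S(S(add(SSZ, add(SSZ, Z))))
  [4] S(S(S(add(SZ, add(SSZ, Z)))))
  [5] S(S(S(S(add(Z, add(SSZ, Z))))))
  [6] S(S(S(S(add(SSZ, Z)))))
  [7] S(S(S(S(S(add(SZ, Z))))))
  [8] S(S(S(S(S(S(add(Z, Z)))))))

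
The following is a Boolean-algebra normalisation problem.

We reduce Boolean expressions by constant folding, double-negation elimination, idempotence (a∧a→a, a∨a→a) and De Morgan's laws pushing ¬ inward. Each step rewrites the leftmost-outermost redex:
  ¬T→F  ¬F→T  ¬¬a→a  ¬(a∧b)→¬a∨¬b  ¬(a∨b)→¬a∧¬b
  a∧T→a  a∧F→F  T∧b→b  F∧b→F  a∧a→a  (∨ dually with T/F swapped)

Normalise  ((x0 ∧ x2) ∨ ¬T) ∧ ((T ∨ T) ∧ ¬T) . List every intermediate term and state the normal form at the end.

  start: ((x0 ∧ x2) ∨ ¬T) ∧ ((T ∨ T) ∧ ¬T)
  [1] ((x0 ∧ x2) ∨ F) ∧ ((T ∨ T) ∧ ¬T)
  [2] (x0 ∧ x2) ∧ ((T ∨ T) ∧ ¬T)
  [3] (x0 ∧ x2) ∧ (T ∧ ¬T)
  [4] (x0 ∧ x2) ∧ ¬T
  [5] (x0 ∧ x2) ∧ F
  [6] F

Answer: normal form = F  (in 6 steps)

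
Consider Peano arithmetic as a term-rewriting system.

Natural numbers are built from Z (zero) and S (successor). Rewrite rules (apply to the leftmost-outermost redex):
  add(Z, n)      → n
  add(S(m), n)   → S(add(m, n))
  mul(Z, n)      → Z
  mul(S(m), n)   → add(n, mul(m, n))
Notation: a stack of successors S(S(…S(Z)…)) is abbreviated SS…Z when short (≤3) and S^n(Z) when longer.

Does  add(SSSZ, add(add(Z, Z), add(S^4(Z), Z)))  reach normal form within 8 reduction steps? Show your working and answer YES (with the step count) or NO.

Answer: NO — after 8 steps the term is S(S(S(S(S(add(SSZ, Z)))))), not yet normal

Reduction:
  start: add(SSSZ, add(add(Z, Z), add(S^4(Z), Z)))
  [1] S(add(SSZ, add(add(Z, Z), add(S^4(Z), Z))))
  [2] S(S(add(SZ, add(add(Z, Z), add(S^4(Z), Z)))))
  [3] S(S(S(add(Z, add(add(Z, Z), add(S^4(Z), Z))))))
  [4] S(S(S(add(add(Z, Z), add(S^4(Z), Z)))))
  [5] S(S(S(add(Z, add(S^4(Z), Z)))))
  [6] S(S(S(add(S^4(Z), Z))))
  [7] S(S(S(S(add(SSSZ, Z)))))
  [8] S(S(S(S(S(add(SSZ, Z))))))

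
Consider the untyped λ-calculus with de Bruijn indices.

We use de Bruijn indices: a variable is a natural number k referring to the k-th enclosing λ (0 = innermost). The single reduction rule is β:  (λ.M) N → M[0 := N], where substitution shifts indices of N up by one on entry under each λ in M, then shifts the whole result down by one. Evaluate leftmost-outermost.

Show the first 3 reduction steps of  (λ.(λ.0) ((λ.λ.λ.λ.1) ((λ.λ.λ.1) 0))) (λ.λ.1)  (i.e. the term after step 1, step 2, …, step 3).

Answer: after 3 steps: λ.λ.λ.1

Working:
  start: (λ.(λ.0) ((λ.λ.λ.λ.1) ((λ.λ.λ.1) 0))) (λ.λ.1)
  step 1: (λ.0) ((λ.λ.λ.λ.1) ((λ.λ.λ.1) (λ.λ.1)))
  step 2: (λ.λ.λ.λ.1) ((λ.λ.λ.1) (λ.λ.1))
  step 3: λ.λ.λ.1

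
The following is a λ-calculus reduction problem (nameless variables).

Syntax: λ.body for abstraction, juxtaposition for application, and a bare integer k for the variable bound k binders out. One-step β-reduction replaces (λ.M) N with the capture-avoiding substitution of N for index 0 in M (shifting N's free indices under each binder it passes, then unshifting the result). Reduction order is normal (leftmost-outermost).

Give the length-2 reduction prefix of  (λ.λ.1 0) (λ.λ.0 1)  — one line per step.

Answer: after 2 steps: λ.λ.0 1

Derivation:
  start: (λ.λ.1 0) (λ.λ.0 1)
  step 1: λ.(λ.λ.0 1) 0
  step 2: λ.λ.0 1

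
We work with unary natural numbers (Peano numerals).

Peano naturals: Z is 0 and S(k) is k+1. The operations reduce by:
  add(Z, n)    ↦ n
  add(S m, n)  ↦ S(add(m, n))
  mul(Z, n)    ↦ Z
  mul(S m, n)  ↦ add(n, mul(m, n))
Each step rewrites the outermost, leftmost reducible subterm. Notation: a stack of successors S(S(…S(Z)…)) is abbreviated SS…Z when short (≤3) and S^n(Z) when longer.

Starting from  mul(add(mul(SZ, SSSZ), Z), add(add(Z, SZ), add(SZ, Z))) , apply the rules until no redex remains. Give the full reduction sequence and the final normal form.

Answer: normal form = S^6(Z)  (in 38 steps)

Working:
  start: mul(add(mul(SZ, SSSZ), Z), add(add(Z, SZ), add(SZ, Z)))
  step 1: mul(add(add(SSSZ, mul(Z, SSSZ)), Z), add(add(Z, SZ), add(SZ, Z)))
  step 2: mul(add(S(add(SSZ, mul(Z, SSSZ))), Z), add(add(Z, SZ), add(SZ, Z)))
  step 3: mul(S(add(add(SSZ, mul(Z, SSSZ)), Z)), add(add(Z, SZ), add(SZ, Z)))
  step 4: add(add(add(Z, SZ), add(SZ, Z)), mul(add(add(SSZ, mul(Z, SSSZ)), Z), add(add(Z, SZ), add(SZ, Z))))
  step 5: add(add(SZ, add(SZ, Z)), mul(add(add(SSZ, mul(Z, SSSZ)), Z), add(add(Z, SZ), add(SZ, Z))))
  step 6: add(S(add(Z, add(SZ, Z))), mul(add(add(SSZ, mul(Z, SSSZ)), Z), add(add(Z, SZ), add(SZ, Z))))
  step 7: S(add(add(Z, add(SZ, Z)), mul(add(add(SSZ, mul(Z, SSSZ)), Z), add(add(Z, SZ), add(SZ, Z)))))
  step 8: S(add(add(SZ, Z), mul(add(add(SSZ, mul(Z, SSSZ)), Z), add(add(Z, SZ), add(SZ, Z)))))
  step 9: S(add(S(add(Z, Z)), mul(add(add(SSZ, mul(Z, SSSZ)), Z), add(add(Z, SZ), add(SZ, Z)))))
  step 10: S(S(add(add(Z, Z), mul(add(add(SSZ, mul(Z, SSSZ)), Z), add(add(Z, SZ), add(SZ, Z))))))
  step 11: S(S(add(Z, mul(add(add(SSZ, mul(Z, SSSZ)), Z), add(add(Z, SZ), add(SZ, Z))))))
  step 12: S(S(mul(add(add(SSZ, mul(Z, SSSZ)), Z), add(add(Z, SZ), add(SZ, Z)))))
  step 13: S(S(mul(add(S(add(SZ, mul(Z, SSSZ))), Z), add(add(Z, SZ), add(SZ, Z)))))
  step 14: S(S(mul(S(add(add(SZ, mul(Z, SSSZ)), Z)), add(add(Z, SZ), add(SZ, Z)))))
  step 15: S(S(add(add(add(Z, SZ), add(SZ, Z)), mul(add(add(SZ, mul(Z, SSSZ)), Z), add(add(Z, SZ), add(SZ, Z))))))
  step 16: S(S(add(add(SZ, add(SZ, Z)), mul(add(add(SZ, mul(Z, SSSZ)), Z), add(add(Z, SZ), add(SZ, Z))))))
  step 17: S(S(add(S(add(Z, add(SZ, Z))), mul(add(add(SZ, mul(Z, SSSZ)), Z), add(add(Z, SZ), add(SZ, Z))))))
  step 18: S(S(S(add(add(Z, add(SZ, Z)), mul(add(add(SZ, mul(Z, SSSZ)), Z), add(add(Z, SZ), add(SZ, Z)))))))
  step 19: S(S(S(add(add(SZ, Z), mul(add(add(SZ, mul(Z, SSSZ)), Z), add(add(Z, SZ), add(SZ, Z)))))))
  step 20: S(S(S(add(S(add(Z, Z)), mul(add(add(SZ, mul(Z, SSSZ)), Z), add(add(Z, SZ), add(SZ, Z)))))))
  step 21: S(S(S(S(add(add(Z, Z), mul(add(add(SZ, mul(Z, SSSZ)), Z), add(add(Z, SZ), add(SZ, Z))))))))
  step 22: S(S(S(S(add(Z, mul(add(add(SZ, mul(Z, SSSZ)), Z), add(add(Z, SZ), add(SZ, Z))))))))
  step 23: S(S(S(S(mul(add(add(SZ, mul(Z, SSSZ)), Z), add(add(Z, SZ), add(SZ, Z)))))))
  step 24: S(S(S(S(mul(add(S(add(Z, mul(Z, SSSZ))), Z), add(add(Z, SZ), add(SZ, Z)))))))
  step 25: S(S(S(S(mul(S(add(add(Z, mul(Z, SSSZ)), Z)), add(add(Z, SZ), add(SZ, Z)))))))
  step 26: S(S(S(S(add(add(add(Z, SZ), add(SZ, Z)), mul(add(add(Z, mul(Z, SSSZ)), Z), add(add(Z, SZ), add(SZ, Z))))))))
  step 27: S(S(S(S(add(add(SZ, add(SZ, Z)), mul(add(add(Z, mul(Z, SSSZ)), Z), add(add(Z, SZ), add(SZ, Z))))))))
  step 28: S(S(S(S(add(S(add(Z, add(SZ, Z))), mul(add(add(Z, mul(Z, SSSZ)), Z), add(add(Z, SZ), add(SZ, Z))))))))
  step 29: S(S(S(S(S(add(add(Z, add(SZ, Z)), mul(add(add(Z, mul(Z, SSSZ)), Z), add(add(Z, SZ), add(SZ, Z)))))))))
  step 30: S(S(S(S(S(add(add(SZ, Z), mul(add(add(Z, mul(Z, SSSZ)), Z), add(add(Z, SZ), add(SZ, Z)))))))))
  step 31: S(S(S(S(S(add(S(add(Z, Z)), mul(add(add(Z, mul(Z, SSSZ)), Z), add(add(Z, SZ), add(SZ, Z)))))))))
  step 32: S(S(S(S(S(S(add(add(Z, Z), mul(add(add(Z, mul(Z, SSSZ)), Z), add(add(Z, SZ), add(SZ, Z))))))))))
  step 33: S(S(S(S(S(S(add(Z, mul(add(add(Z, mul(Z, SSSZ)), Z), add(add(Z, SZ), add(SZ, Z))))))))))
  step 34: S(S(S(S(S(S(mul(add(add(Z, mul(Z, SSSZ)), Z), add(add(Z, SZ), add(SZ, Z)))))))))
  step 35: S(S(S(S(S(S(mul(add(mul(Z, SSSZ), Z), add(add(Z, SZ), add(SZ, Z)))))))))
  step 36: S(S(S(S(S(S(mul(add(Z, Z), add(add(Z, SZ), add(SZ, Z)))))))))
  step 37: S(S(S(S(S(S(mul(Z, add(add(Z, SZ), add(SZ, Z)))))))))
  step 38: S^6(Z)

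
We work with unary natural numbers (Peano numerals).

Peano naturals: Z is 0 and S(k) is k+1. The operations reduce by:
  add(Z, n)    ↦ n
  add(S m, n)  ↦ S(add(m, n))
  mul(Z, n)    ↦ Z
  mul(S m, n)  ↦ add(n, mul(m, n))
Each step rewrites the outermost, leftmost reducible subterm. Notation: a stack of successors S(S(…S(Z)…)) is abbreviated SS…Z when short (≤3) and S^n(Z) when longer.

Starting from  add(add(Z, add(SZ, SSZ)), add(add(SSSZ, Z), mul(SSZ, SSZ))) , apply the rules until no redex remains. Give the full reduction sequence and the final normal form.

Answer: normal form = S^10(Z)  (in 24 steps)

Derivation:
  start: add(add(Z, add(SZ, SSZ)), add(add(SSSZ, Z), mul(SSZ, SSZ)))
  step 1: add(add(SZ, SSZ), add(add(SSSZ, Z), mul(SSZ, SSZ)))
  step 2: add(S(add(Z, SSZ)), add(add(SSSZ, Z), mul(SSZ, SSZ)))
  step 3: S(add(add(Z, SSZ), add(add(SSSZ, Z), mul(SSZ, SSZ))))
  step 4: S(add(SSZ, add(add(SSSZ, Z), mul(SSZ, SSZ))))
  step 5: S(S(add(SZ, add(add(SSSZ, Z), mul(SSZ, SSZ)))))
  step 6: S(S(S(add(Z, add(add(SSSZ, Z), mul(SSZ, SSZ))))))
  step 7: S(S(S(add(add(SSSZ, Z), mul(SSZ, SSZ)))))
  step 8: S(S(S(add(S(add(SSZ, Z)), mul(SSZ, SSZ)))))
  step 9: S(S(S(S(add(add(SSZ, Z), mul(SSZ, SSZ))))))
  step 10: S(S(S(S(add(S(add(SZ, Z)), mul(SSZ, SSZ))))))
  step 11: S(S(S(S(S(add(add(SZ, Z), mul(SSZ, SSZ)))))))
  step 12: S(S(S(S(S(add(S(add(Z, Z)), mul(SSZ, SSZ)))))))
  step 13: S(S(S(S(S(S(add(add(Z, Z), mul(SSZ, SSZ))))))))
  step 14: S(S(S(S(S(S(add(Z, mul(SSZ, SSZ))))))))
  step 15: S(S(S(S(S(S(mul(SSZ, SSZ)))))))
  step 16: S(S(S(S(S(S(add(SSZ, mul(SZ, SSZ))))))))
  step 17: S(S(S(S(S(S(S(add(SZ, mul(SZ, SSZ)))))))))
  step 18: S(S(S(S(S(S(S(S(add(Z, mul(SZ, SSZ))))))))))
  step 19: S(S(S(S(S(S(S(S(mul(SZ, SSZ)))))))))
  step 20: S(S(S(S(S(S(S(S(add(SSZ, mul(Z, SSZ))))))))))
  step 21: S(S(S(S(S(S(S(S(S(add(SZ, mul(Z, SSZ)))))))))))
  step 22: S(S(S(S(S(S(S(S(S(S(add(Z, mul(Z, SSZ))))))))))))
  step 23: S(S(S(S(S(S(S(S(S(S(mul(Z, SSZ)))))))))))
  step 24: S^10(Z)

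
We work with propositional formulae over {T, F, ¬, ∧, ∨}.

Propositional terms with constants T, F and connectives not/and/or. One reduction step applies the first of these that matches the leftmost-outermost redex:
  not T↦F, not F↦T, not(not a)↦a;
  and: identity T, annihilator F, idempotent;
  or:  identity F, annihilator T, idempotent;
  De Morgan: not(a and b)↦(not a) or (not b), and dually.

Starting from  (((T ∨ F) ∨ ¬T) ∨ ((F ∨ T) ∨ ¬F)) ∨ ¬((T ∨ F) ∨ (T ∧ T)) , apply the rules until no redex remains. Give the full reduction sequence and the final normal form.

  start: (((T ∨ F) ∨ ¬T) ∨ ((F ∨ T) ∨ ¬F)) ∨ ¬((T ∨ F) ∨ (T ∧ T))
  step 1: ((T ∨ ¬T) ∨ ((F ∨ T) ∨ ¬F)) ∨ ¬((T ∨ F) ∨ (T ∧ T))
  step 2: (T ∨ ((F ∨ T) ∨ ¬F)) ∨ ¬((T ∨ F) ∨ (T ∧ T))
  step 3: T ∨ ¬((T ∨ F) ∨ (T ∧ T))
  step 4: T

Answer: normal form = T  (in 4 steps)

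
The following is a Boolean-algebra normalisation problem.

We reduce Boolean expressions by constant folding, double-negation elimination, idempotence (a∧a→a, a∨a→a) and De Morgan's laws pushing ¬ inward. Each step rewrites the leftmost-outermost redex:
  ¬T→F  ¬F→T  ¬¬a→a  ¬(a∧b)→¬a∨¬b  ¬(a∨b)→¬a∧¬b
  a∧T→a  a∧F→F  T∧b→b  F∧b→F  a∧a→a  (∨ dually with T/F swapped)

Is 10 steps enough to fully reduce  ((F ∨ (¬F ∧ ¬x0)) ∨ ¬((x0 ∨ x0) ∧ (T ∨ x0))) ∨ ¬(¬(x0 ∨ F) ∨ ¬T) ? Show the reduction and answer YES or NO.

Answer: NO — after 10 steps the term is (¬x0 ∨ ¬x0) ∨ ¬(¬(x0 ∨ F) ∨ ¬T), not yet normal

Working:
  start: ((F ∨ (¬F ∧ ¬x0)) ∨ ¬((x0 ∨ x0) ∧ (T ∨ x0))) ∨ ¬(¬(x0 ∨ F) ∨ ¬T)
  step 1: ((¬F ∧ ¬x0) ∨ ¬((x0 ∨ x0) ∧ (T ∨ x0))) ∨ ¬(¬(x0 ∨ F) ∨ ¬T)
  step 2: ((T ∧ ¬x0) ∨ ¬((x0 ∨ x0) ∧ (T ∨ x0))) ∨ ¬(¬(x0 ∨ F) ∨ ¬T)
  step 3: (¬x0 ∨ ¬((x0 ∨ x0) ∧ (T ∨ x0))) ∨ ¬(¬(x0 ∨ F) ∨ ¬T)
  step 4: (¬x0 ∨ (¬(x0 ∨ x0) ∨ ¬(T ∨ x0))) ∨ ¬(¬(x0 ∨ F) ∨ ¬T)
  step 5: (¬x0 ∨ ((¬x0 ∧ ¬x0) ∨ ¬(T ∨ x0))) ∨ ¬(¬(x0 ∨ F) ∨ ¬T)
  step 6: (¬x0 ∨ (¬x0 ∨ ¬(T ∨ x0))) ∨ ¬(¬(x0 ∨ F) ∨ ¬T)
  step 7: (¬x0 ∨ (¬x0 ∨ (¬T ∧ ¬x0))) ∨ ¬(¬(x0 ∨ F) ∨ ¬T)
  step 8: (¬x0 ∨ (¬x0 ∨ (F ∧ ¬x0))) ∨ ¬(¬(x0 ∨ F) ∨ ¬T)
  step 9: (¬x0 ∨ (¬x0 ∨ F)) ∨ ¬(¬(x0 ∨ F) ∨ ¬T)
  step 10: (¬x0 ∨ ¬x0) ∨ ¬(¬(x0 ∨ F) ∨ ¬T)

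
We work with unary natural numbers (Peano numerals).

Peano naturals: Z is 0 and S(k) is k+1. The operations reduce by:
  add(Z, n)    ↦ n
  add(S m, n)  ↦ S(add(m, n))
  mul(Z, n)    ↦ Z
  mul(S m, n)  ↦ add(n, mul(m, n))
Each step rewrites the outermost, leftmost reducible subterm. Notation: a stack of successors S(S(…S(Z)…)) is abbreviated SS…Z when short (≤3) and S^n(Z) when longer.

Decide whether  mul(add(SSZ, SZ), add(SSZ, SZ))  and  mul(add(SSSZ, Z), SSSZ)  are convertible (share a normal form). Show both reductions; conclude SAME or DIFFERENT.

Answer: SAME — A ⇓ S^9(Z), B ⇓ S^9(Z)

Reduction:
Term A:
  start: mul(add(SSZ, SZ), add(SSZ, SZ))
  step 1: mul(S(add(SZ, SZ)), add(SSZ, SZ))
  step 2: add(add(SSZ, SZ), mul(add(SZ, SZ), add(SSZ, SZ)))
  step 3: add(S(add(SZ, SZ)), mul(add(SZ, SZ), add(SSZ, SZ)))
  step 4: S(add(add(SZ, SZ), mul(add(SZ, SZ), add(SSZ, SZ))))
  step 5: S(add(S(add(Z, SZ)), mul(add(SZ, SZ), add(SSZ, SZ))))
  step 6: S(S(add(add(Z, SZ), mul(add(SZ, SZ), add(SSZ, SZ)))))
  step 7: S(S(add(SZ, mul(add(SZ, SZ), add(SSZ, SZ)))))
  step 8: S(S(S(add(Z, mul(add(SZ, SZ), add(SSZ, SZ))))))
  step 9: S(S(S(mul(add(SZ, SZ), add(SSZ, SZ)))))
  step 10: S(S(S(mul(S(add(Z, SZ)), add(SSZ, SZ)))))
  step 11: S(S(S(add(add(SSZ, SZ), mul(add(Z, SZ), add(SSZ, SZ))))))
  step 12: S(S(S(add(S(add(SZ, SZ)), mul(add(Z, SZ), add(SSZ, SZ))))))
  step 13: S(S(S(S(add(add(SZ, SZ), mul(add(Z, SZ), add(SSZ, SZ)))))))
  step 14: S(S(S(S(add(S(add(Z, SZ)), mul(add(Z, SZ), add(SSZ, SZ)))))))
  step 15: S(S(S(S(S(add(add(Z, SZ), mul(add(Z, SZ), add(SSZ, SZ))))))))
  step 16: S(S(S(S(S(add(SZ, mul(add(Z, SZ), add(SSZ, SZ))))))))
  step 17: S(S(S(S(S(S(add(Z, mul(add(Z, SZ), add(SSZ, SZ)))))))))
  step 18: S(S(S(S(S(S(mul(add(Z, SZ), add(SSZ, SZ))))))))
  step 19: S(S(S(S(S(S(mul(SZ, add(SSZ, SZ))))))))
  step 20: S(S(S(S(S(S(add(add(SSZ, SZ), mul(Z, add(SSZ, SZ)))))))))
  step 21: S(S(S(S(S(S(add(S(add(SZ, SZ)), mul(Z, add(SSZ, SZ)))))))))
  step 22: S(S(S(S(S(S(S(add(add(SZ, SZ), mul(Z, add(SSZ, SZ))))))))))
  step 23: S(S(S(S(S(S(S(add(S(add(Z, SZ)), mul(Z, add(SSZ, SZ))))))))))
  step 24: S(S(S(S(S(S(S(S(add(add(Z, SZ), mul(Z, add(SSZ, SZ)))))))))))
  step 25: S(S(S(S(S(S(S(S(add(SZ, mul(Z, add(SSZ, SZ)))))))))))
  step 26: S(S(S(S(S(S(S(S(S(add(Z, mul(Z, add(SSZ, SZ))))))))))))
  step 27: S(S(S(S(S(S(S(S(S(mul(Z, add(SSZ, SZ)))))))))))
  step 28: S^9(Z)

Term B:
  start: mul(add(SSSZ, Z), SSSZ)
  step 1: mul(S(add(SSZ, Z)), SSSZ)
  step 2: add(SSSZ, mul(add(SSZ, Z), SSSZ))
  step 3: S(add(SSZ, mul(add(SSZ, Z), SSSZ)))
  step 4: S(S(add(SZ, mul(add(SSZ, Z), SSSZ))))
  step 5: S(S(S(add(Z, mul(add(SSZ, Z), SSSZ)))))
  step 6: S(S(S(mul(add(SSZ, Z), SSSZ))))
  step 7: S(S(S(mul(S(add(SZ, Z)), SSSZ))))
  step 8: S(S(S(add(SSSZ, mul(add(SZ, Z), SSSZ)))))
  step 9: S(S(S(S(add(SSZ, mul(add(SZ, Z), SSSZ))))))
  step 10: S(S(S(S(S(add(SZ, mul(add(SZ, Z), SSSZ)))))))
  step 11: S(S(S(S(S(S(add(Z, mul(add(SZ, Z), SSSZ))))))))
  step 12: S(S(S(S(S(S(mul(add(SZ, Z), SSSZ)))))))
  step 13: S(S(S(S(S(S(mul(S(add(Z, Z)), SSSZ)))))))
  step 14: S(S(S(S(S(S(add(SSSZ, mul(add(Z, Z), SSSZ))))))))
  step 15: S(S(S(S(S(S(S(add(SSZ, mul(add(Z, Z), SSSZ)))))))))
  step 16: S(S(S(S(S(S(S(S(add(SZ, mul(add(Z, Z), SSSZ))))))))))
  step 17: S(S(S(S(S(S(S(S(S(add(Z, mul(add(Z, Z), SSSZ)))))))))))
  step 18: S(S(S(S(S(S(S(S(S(mul(add(Z, Z), SSSZ))))))))))
  step 19: S(S(S(S(S(S(S(S(S(mul(Z, SSSZ))))))))))
  step 20: S^9(Z)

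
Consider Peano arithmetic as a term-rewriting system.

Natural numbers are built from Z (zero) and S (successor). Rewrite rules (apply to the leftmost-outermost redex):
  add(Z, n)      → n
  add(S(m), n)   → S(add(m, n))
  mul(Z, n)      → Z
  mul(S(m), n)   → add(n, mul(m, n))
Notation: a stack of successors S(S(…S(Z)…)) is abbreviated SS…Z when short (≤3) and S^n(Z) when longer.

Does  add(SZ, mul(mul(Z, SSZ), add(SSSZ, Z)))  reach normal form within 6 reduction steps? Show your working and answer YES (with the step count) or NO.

Answer: YES — reaches normal form SZ in 4 ≤ 6 steps

Reduction:
  start: add(SZ, mul(mul(Z, SSZ), add(SSSZ, Z)))
  step 1: S(add(Z, mul(mul(Z, SSZ), add(SSSZ, Z))))
  step 2: S(mul(mul(Z, SSZ), add(SSSZ, Z)))
  step 3: S(mul(Z, add(SSSZ, Z)))
  step 4: SZ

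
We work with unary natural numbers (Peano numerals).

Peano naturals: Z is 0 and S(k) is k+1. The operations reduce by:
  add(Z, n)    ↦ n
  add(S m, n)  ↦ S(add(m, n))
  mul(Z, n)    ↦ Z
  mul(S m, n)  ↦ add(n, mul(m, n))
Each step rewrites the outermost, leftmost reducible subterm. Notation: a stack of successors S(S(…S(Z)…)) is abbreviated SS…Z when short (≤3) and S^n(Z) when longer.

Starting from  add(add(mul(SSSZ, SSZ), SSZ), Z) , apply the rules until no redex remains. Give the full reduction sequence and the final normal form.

Answer: normal form = S^8(Z)  (in 29 steps)

Reduction:
  start: add(add(mul(SSSZ, SSZ), SSZ), Z)
  →1  add(add(add(SSZ, mul(SSZ, SSZ)), SSZ), Z)
  →2  add(add(S(add(SZ, mul(SSZ, SSZ))), SSZ), Z)
  →3  add(S(add(add(SZ, mul(SSZ, SSZ)), SSZ)), Z)
  →4  S(add(add(add(SZ, mul(SSZ, SSZ)), SSZ), Z))
  →5  S(add(add(S(add(Z, mul(SSZ, SSZ))), SSZ), Z))
  →6  S(add(S(add(add(Z, mul(SSZ, SSZ)), SSZ)), Z))
  →7  S(S(add(add(add(Z, mul(SSZ, SSZ)), SSZ), Z)))
  →8  S(S(add(add(mul(SSZ, SSZ), SSZ), Z)))
  →9  S(S(add(add(add(SSZ, mul(SZ, SSZ)), SSZ), Z)))
  →10  S(S(add(add(S(add(SZ, mul(SZ, SSZ))), SSZ), Z)))
  →11  S(S(add(S(add(add(SZ, mul(SZ, SSZ)), SSZ)), Z)))
  →12  S(S(S(add(add(add(SZ, mul(SZ, SSZ)), SSZ), Z))))
  →13  S(S(S(add(add(S(add(Z, mul(SZ, SSZ))), SSZ), Z))))
  →14  S(S(S(add(S(add(add(Z, mul(SZ, SSZ)), SSZ)), Z))))
  →15  S(S(S(S(add(add(add(Z, mul(SZ, SSZ)), SSZ), Z)))))
  →16  S(S(S(S(add(add(mul(SZ, SSZ), SSZ), Z)))))
  →17  S(S(S(S(add(add(add(SSZ, mul(Z, SSZ)), SSZ), Z)))))
  →18  S(S(S(S(add(add(S(add(SZ, mul(Z, SSZ))), SSZ), Z)))))
  →19  S(S(S(S(add(S(add(add(SZ, mul(Z, SSZ)), SSZ)), Z)))))
  →20  S(S(S(S(S(add(add(add(SZ, mul(Z, SSZ)), SSZ), Z))))))
  →21  S(S(S(S(S(add(add(S(add(Z, mul(Z, SSZ))), SSZ), Z))))))
  →22  S(S(S(S(S(add(S(add(add(Z, mul(Z, SSZ)), SSZ)), Z))))))
  →23  S(S(S(S(S(S(add(add(add(Z, mul(Z, SSZ)), SSZ), Z)))))))
  →24  S(S(S(S(S(S(add(add(mul(Z, SSZ), SSZ), Z)))))))
  →25  S(S(S(S(S(S(add(add(Z, SSZ), Z)))))))
  →26  S(S(S(S(S(S(add(SSZ, Z)))))))
  →27  S(S(S(S(S(S(S(add(SZ, Z))))))))
  →28  S(S(S(S(S(S(S(S(add(Z, Z)))))))))
  →29  S^8(Z)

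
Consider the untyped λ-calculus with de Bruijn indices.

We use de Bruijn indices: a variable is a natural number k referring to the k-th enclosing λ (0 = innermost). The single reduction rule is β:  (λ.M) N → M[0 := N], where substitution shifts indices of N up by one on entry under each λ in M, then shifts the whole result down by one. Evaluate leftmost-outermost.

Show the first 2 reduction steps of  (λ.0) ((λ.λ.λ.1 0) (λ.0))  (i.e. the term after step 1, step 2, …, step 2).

Answer: after 2 steps: λ.λ.1 0

Working:
  start: (λ.0) ((λ.λ.λ.1 0) (λ.0))
  →1  (λ.λ.λ.1 0) (λ.0)
  →2  λ.λ.1 0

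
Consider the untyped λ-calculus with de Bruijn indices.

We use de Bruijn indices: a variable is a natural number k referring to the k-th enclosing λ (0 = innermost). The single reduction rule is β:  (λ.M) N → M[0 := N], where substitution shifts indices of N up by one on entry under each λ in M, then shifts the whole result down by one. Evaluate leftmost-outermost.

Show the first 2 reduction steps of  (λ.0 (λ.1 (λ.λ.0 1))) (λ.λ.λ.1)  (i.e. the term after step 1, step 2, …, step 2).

Answer: after 2 steps: λ.λ.1

Reduction:
  start: (λ.0 (λ.1 (λ.λ.0 1))) (λ.λ.λ.1)
  →1  (λ.λ.λ.1) (λ.(λ.λ.λ.1) (λ.λ.0 1))
  →2  λ.λ.1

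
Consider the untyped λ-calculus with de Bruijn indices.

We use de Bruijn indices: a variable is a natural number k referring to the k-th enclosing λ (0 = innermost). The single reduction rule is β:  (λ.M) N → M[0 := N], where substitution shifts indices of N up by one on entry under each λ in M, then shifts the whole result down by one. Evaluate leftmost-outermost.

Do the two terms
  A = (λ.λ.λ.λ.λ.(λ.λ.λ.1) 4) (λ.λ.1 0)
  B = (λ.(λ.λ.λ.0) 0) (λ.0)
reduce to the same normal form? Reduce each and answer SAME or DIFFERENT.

Term A:
  start: (λ.λ.λ.λ.λ.(λ.λ.λ.1) 4) (λ.λ.1 0)
  step 1: λ.λ.λ.λ.(λ.λ.λ.1) (λ.λ.1 0)
  step 2: λ.λ.λ.λ.λ.λ.1

Term B:
  start: (λ.(λ.λ.λ.0) 0) (λ.0)
  step 1: (λ.λ.λ.0) (λ.0)
  step 2: λ.λ.0

Answer: DIFFERENT — A ⇓ λ.λ.λ.λ.λ.λ.1, B ⇓ λ.λ.0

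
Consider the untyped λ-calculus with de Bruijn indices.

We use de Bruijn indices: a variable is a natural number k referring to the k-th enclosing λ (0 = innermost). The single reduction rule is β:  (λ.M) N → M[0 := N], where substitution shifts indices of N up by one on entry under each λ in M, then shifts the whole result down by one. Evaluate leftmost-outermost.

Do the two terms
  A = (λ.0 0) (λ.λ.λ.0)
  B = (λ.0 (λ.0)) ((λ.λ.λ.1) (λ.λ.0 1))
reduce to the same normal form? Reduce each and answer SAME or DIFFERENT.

Term A:
  start: (λ.0 0) (λ.λ.λ.0)
  [1] (λ.λ.λ.0) (λ.λ.λ.0)
  [2] λ.λ.0

Term B:
  start: (λ.0 (λ.0)) ((λ.λ.λ.1) (λ.λ.0 1))
  [1] (λ.λ.λ.1) (λ.λ.0 1) (λ.0)
  [2] (λ.λ.1) (λ.0)
  [3] λ.λ.0

Answer: SAME — A ⇓ λ.λ.0, B ⇓ λ.λ.0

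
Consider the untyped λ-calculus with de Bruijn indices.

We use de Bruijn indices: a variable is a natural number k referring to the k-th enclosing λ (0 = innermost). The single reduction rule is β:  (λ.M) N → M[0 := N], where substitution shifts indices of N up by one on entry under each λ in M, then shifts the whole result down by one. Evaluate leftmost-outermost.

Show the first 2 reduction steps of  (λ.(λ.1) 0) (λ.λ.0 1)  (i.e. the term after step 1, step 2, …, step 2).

  start: (λ.(λ.1) 0) (λ.λ.0 1)
  step 1: (λ.λ.λ.0 1) (λ.λ.0 1)
  step 2: λ.λ.0 1

Answer: after 2 steps: λ.λ.0 1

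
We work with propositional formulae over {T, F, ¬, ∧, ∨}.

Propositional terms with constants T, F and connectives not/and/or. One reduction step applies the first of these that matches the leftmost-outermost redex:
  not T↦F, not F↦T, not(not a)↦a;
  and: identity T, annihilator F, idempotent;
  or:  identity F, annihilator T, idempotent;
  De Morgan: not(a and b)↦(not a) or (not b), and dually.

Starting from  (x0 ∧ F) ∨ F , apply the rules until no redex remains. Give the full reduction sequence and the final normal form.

  start: (x0 ∧ F) ∨ F
  [1] x0 ∧ F
  [2] F

Answer: normal form = F  (in 2 steps)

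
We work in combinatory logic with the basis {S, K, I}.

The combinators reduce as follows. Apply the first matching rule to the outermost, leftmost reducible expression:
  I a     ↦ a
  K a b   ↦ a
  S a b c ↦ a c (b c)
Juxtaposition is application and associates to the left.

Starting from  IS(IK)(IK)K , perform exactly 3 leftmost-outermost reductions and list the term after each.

Answer: after 3 steps: KK(IKK)

Derivation:
  start: IS(IK)(IK)K
  step 1: S(IK)(IK)K
  step 2: IKK(IKK)
  step 3: KK(IKK)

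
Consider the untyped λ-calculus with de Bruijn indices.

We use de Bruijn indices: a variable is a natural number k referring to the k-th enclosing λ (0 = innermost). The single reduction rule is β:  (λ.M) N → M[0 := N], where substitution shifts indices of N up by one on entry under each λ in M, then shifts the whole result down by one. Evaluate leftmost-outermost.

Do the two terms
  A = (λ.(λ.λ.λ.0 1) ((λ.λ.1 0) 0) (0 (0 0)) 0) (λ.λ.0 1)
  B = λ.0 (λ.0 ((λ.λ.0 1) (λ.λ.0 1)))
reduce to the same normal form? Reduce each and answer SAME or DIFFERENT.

Term A:
  start: (λ.(λ.λ.λ.0 1) ((λ.λ.1 0) 0) (0 (0 0)) 0) (λ.λ.0 1)
  [1] (λ.λ.λ.0 1) ((λ.λ.1 0) (λ.λ.0 1)) ((λ.λ.0 1) ((λ.λ.0 1) (λ.λ.0 1))) (λ.λ.0 1)
  [2] (λ.λ.0 1) ((λ.λ.0 1) ((λ.λ.0 1) (λ.λ.0 1))) (λ.λ.0 1)
  [3] (λ.0 ((λ.λ.0 1) ((λ.λ.0 1) (λ.λ.0 1)))) (λ.λ.0 1)
  [4] (λ.λ.0 1) ((λ.λ.0 1) ((λ.λ.0 1) (λ.λ.0 1)))
  [5] λ.0 ((λ.λ.0 1) ((λ.λ.0 1) (λ.λ.0 1)))
  [6] λ.0 (λ.0 ((λ.λ.0 1) (λ.λ.0 1)))
  [7] λ.0 (λ.0 (λ.0 (λ.λ.0 1)))

Term B:
  start: λ.0 (λ.0 ((λ.λ.0 1) (λ.λ.0 1)))
  [1] λ.0 (λ.0 (λ.0 (λ.λ.0 1)))

Answer: SAME — A ⇓ λ.0 (λ.0 (λ.0 (λ.λ.0 1))), B ⇓ λ.0 (λ.0 (λ.0 (λ.λ.0 1)))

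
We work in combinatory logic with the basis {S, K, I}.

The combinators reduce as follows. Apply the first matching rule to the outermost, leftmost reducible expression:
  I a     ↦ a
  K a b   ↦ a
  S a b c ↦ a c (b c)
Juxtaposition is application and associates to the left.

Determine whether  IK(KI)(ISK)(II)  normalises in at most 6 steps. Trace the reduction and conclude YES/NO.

  start: IK(KI)(ISK)(II)
  →1  K(KI)(ISK)(II)
  →2  KI(II)
  →3  I

Answer: YES — reaches normal form I in 3 ≤ 6 steps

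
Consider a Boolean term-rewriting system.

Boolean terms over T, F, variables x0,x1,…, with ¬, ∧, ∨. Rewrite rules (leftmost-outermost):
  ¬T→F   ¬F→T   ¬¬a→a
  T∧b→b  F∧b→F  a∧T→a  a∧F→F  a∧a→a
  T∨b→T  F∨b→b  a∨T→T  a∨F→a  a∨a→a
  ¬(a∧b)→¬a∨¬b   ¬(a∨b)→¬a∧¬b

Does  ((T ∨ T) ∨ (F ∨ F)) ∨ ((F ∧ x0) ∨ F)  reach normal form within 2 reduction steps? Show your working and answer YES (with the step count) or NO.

Answer: NO — after 2 steps the term is T ∨ ((F ∧ x0) ∨ F), not yet normal

Derivation:
  start: ((T ∨ T) ∨ (F ∨ F)) ∨ ((F ∧ x0) ∨ F)
  step 1: (T ∨ (F ∨ F)) ∨ ((F ∧ x0) ∨ F)
  step 2: T ∨ ((F ∧ x0) ∨ F)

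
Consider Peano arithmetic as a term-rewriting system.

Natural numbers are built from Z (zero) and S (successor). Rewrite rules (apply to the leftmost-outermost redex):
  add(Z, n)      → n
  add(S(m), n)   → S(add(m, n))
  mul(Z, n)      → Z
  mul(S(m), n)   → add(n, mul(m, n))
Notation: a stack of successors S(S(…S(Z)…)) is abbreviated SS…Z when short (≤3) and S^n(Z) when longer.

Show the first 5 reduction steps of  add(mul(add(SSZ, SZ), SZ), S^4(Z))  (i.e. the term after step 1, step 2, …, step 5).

Answer: after 5 steps: S(add(mul(add(SZ, SZ), SZ), S^4(Z)))

Derivation:
  start: add(mul(add(SSZ, SZ), SZ), S^4(Z))
  step 1: add(mul(S(add(SZ, SZ)), SZ), S^4(Z))
  step 2: add(add(SZ, mul(add(SZ, SZ), SZ)), S^4(Z))
  step 3: add(S(add(Z, mul(add(SZ, SZ), SZ))), S^4(Z))
  step 4: S(add(add(Z, mul(add(SZ, SZ), SZ)), S^4(Z)))
  step 5: S(add(mul(add(SZ, SZ), SZ), S^4(Z)))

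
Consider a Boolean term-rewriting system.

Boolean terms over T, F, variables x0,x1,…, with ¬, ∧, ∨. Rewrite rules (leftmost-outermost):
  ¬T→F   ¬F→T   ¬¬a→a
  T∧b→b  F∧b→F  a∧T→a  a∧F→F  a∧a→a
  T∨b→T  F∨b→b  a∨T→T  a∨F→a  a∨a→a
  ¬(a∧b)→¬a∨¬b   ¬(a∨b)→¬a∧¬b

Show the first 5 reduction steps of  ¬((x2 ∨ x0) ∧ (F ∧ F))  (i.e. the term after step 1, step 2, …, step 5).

Answer: after 5 steps: (¬x2 ∧ ¬x0) ∨ T

Reduction:
  start: ¬((x2 ∨ x0) ∧ (F ∧ F))
  →1  ¬(x2 ∨ x0) ∨ ¬(F ∧ F)
  →2  (¬x2 ∧ ¬x0) ∨ ¬(F ∧ F)
  →3  (¬x2 ∧ ¬x0) ∨ (¬F ∨ ¬F)
  →4  (¬x2 ∧ ¬x0) ∨ ¬F
  →5  (¬x2 ∧ ¬x0) ∨ T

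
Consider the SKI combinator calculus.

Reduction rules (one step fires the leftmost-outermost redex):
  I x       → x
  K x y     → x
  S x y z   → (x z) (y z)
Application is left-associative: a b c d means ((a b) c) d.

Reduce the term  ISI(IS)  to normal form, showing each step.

  start: ISI(IS)
  →1  SI(IS)
  →2  SIS

Answer: normal form = SIS  (in 2 steps)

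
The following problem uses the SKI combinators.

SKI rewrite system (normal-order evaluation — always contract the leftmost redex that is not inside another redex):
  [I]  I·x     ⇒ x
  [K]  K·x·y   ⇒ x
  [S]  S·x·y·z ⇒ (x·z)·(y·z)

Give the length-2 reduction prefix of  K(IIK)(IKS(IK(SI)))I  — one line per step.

  start: K(IIK)(IKS(IK(SI)))I
  →1  IIKI
  →2  IKI

Answer: after 2 steps: IKI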